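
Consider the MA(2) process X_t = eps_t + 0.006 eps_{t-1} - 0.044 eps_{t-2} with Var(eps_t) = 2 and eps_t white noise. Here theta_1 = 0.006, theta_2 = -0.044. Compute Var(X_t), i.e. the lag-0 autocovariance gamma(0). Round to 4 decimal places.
\gamma(0) = 2.0039

For an MA(q) process X_t = eps_t + sum_i theta_i eps_{t-i} with
Var(eps_t) = sigma^2, the variance is
  gamma(0) = sigma^2 * (1 + sum_i theta_i^2).
  sum_i theta_i^2 = (0.006)^2 + (-0.044)^2 = 0.000036 + 0.001936 = 0.001972.
  gamma(0) = 2 * (1 + 0.001972) = 2 * 1.001972 = 2.003944, which rounds to 2.0039.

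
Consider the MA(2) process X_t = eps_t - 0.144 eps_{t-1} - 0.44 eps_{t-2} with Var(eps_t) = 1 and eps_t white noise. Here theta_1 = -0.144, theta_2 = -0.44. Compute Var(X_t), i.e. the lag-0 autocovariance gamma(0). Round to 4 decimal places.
\gamma(0) = 1.2143

For an MA(q) process X_t = eps_t + sum_i theta_i eps_{t-i} with
Var(eps_t) = sigma^2, the variance is
  gamma(0) = sigma^2 * (1 + sum_i theta_i^2).
  sum_i theta_i^2 = (-0.144)^2 + (-0.44)^2 = 0.020736 + 0.1936 = 0.214336.
  gamma(0) = 1 * (1 + 0.214336) = 1 * 1.214336 = 1.214336, which rounds to 1.2143.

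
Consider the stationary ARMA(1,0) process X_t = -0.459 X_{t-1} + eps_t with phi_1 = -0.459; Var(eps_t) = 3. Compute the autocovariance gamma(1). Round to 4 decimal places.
\gamma(1) = -1.7445

Multiply the model equation by X_{t-k} and take expectations. With theta_0 = psi_0 = 1 and psi_j the MA(infinity) weights, this gives
  gamma(k) - sum_i phi_i gamma(k-i) = c_k,
  c_k = sigma^2 * sum_{j=k..q} theta_j psi_{j-k}   (c_k = 0 for k > q),
using gamma(-m) = gamma(m).
Pure AR (q = 0): c_0 = sigma^2 = 3, c_k = 0 for k >= 1.
Equations for k = 0 and k = 1 (AR order 1):
  gamma(0) = phi_1 gamma(1) + c_0
  gamma(1) = phi_1 gamma(0) + c_1
Substituting the second into the first: gamma(0) (1 - phi_1^2) = c_0 + phi_1 c_1, so
  gamma(0) = c_0 / (1 - phi_1^2) = 3 / (1 - (-0.459)^2) = 3 / 0.789319 = 3.800745.
  gamma(1) = phi_1 gamma(0) = (-0.459)(3.800745) = -1.744542.
Therefore gamma(1) = -1.7445 (to 4 decimal places).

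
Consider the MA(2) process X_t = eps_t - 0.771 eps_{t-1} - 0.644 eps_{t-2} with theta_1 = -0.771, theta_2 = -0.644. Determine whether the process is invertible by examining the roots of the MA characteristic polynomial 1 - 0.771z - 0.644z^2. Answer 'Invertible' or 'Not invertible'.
\text{Not invertible}

The MA(q) characteristic polynomial is P(z) = 1 - 0.771z - 0.644z^2.
Invertibility requires all roots to lie outside the unit circle, i.e. |z| > 1 for every root.
Set 1 + (-0.771) z + (-0.644) z^2 = 0, i.e. a z^2 + b z + c = 0 with a = -0.644, b = -0.771, c = 1.
Discriminant D = b^2 - 4ac = (-0.771)^2 - 4*(-0.644)*1 = 0.594441 - (-2.576) = 3.170441.
D >= 0, so the roots are real: z = (-b +/- sqrt(D)) / (2a) = (0.771 +/- 1.780573) / (-1.288).
  z_1 = (0.771 + 1.780573) / (-1.288) = -1.981,   |z_1| = 1.981.
  z_2 = (0.771 - 1.780573) / (-1.288) = 0.7838,   |z_2| = 0.7838.
Moduli of all roots: 1.9810, 0.7838.
All moduli strictly greater than 1? No.
Verdict: Not invertible.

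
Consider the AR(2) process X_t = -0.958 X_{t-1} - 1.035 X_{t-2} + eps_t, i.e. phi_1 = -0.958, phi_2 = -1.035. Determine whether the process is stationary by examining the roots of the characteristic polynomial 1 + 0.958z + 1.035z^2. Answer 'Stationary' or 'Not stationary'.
\text{Not stationary}

The AR(p) characteristic polynomial is P(z) = 1 + 0.958z + 1.035z^2.
Stationarity requires all roots to lie outside the unit circle, i.e. |z| > 1 for every root.
Set 1 + (0.958) z + (1.035) z^2 = 0, i.e. a z^2 + b z + c = 0 with a = 1.035, b = 0.958, c = 1.
Discriminant D = b^2 - 4ac = (0.958)^2 - 4*(1.035)*1 = 0.917764 - (4.14) = -3.222236.
D < 0, so the roots are the complex-conjugate pair z = (-b +/- i sqrt(-D)) / (2a) = -0.4628 +/- 0.8672i.
For a conjugate pair |z|^2 = z * conj(z) = (product of roots) = c/a = 1/(1.035) = 0.966184, so |z| = sqrt(0.966184) = 0.9829 for both roots.
Moduli of all roots: 0.9829, 0.9829.
All moduli strictly greater than 1? No.
Verdict: Not stationary.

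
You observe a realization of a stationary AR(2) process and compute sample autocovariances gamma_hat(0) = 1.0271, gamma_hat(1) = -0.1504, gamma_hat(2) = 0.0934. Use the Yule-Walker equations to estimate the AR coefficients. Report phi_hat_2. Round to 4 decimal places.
\hat\phi_{2} = 0.0710

The Yule-Walker equations for an AR(p) process read, in matrix form,
  Gamma_p phi = r_p,   with   (Gamma_p)_{ij} = gamma(|i - j|),
                       (r_p)_i = gamma(i),   i,j = 1..p.
Substitute the sample gammas (Toeplitz matrix and right-hand side of size 2):
  Gamma_p = [[1.0271, -0.1504], [-0.1504, 1.0271]]
  r_p     = [-0.1504, 0.0934]
Written out:
  1.0271 phi_1 - 0.1504 phi_2 = -0.1504
  -0.1504 phi_1 + 1.0271 phi_2 = 0.0934
Solve by Cramer's rule:
  det = gamma(0)^2 - gamma(1)^2 = (1.0271)^2 - (-0.1504)^2 = 1.05493441 - 0.02262016 = 1.03231425
  phi_hat_1 = [gamma(1) gamma(0) - gamma(1) gamma(2)] / det = [(-0.1504)(1.0271) - (-0.1504)(0.0934)] / 1.03231425 = -0.14042848 / 1.03231425 = -0.136
  phi_hat_2 = [gamma(0) gamma(2) - gamma(1)^2] / det = [(1.0271)(0.0934) - (-0.1504)^2] / 1.03231425 = 0.07331098 / 1.03231425 = 0.071
So phi_hat = [-0.1360, 0.0710].
Therefore phi_hat_2 = 0.0710.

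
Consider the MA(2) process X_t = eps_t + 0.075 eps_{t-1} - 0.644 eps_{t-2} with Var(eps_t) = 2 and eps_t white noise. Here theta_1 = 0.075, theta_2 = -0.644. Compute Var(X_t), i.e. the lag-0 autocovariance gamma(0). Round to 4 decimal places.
\gamma(0) = 2.8407

For an MA(q) process X_t = eps_t + sum_i theta_i eps_{t-i} with
Var(eps_t) = sigma^2, the variance is
  gamma(0) = sigma^2 * (1 + sum_i theta_i^2).
  sum_i theta_i^2 = (0.075)^2 + (-0.644)^2 = 0.005625 + 0.414736 = 0.420361.
  gamma(0) = 2 * (1 + 0.420361) = 2 * 1.420361 = 2.840722, which rounds to 2.8407.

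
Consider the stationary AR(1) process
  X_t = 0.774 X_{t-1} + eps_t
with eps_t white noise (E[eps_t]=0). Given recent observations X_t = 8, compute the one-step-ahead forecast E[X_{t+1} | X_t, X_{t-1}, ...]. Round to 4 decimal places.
E[X_{t+1} \mid \mathcal F_t] = 6.1920

For an AR(p) model X_t = c + sum_i phi_i X_{t-i} + eps_t, the
one-step-ahead conditional mean is
  E[X_{t+1} | X_t, ...] = c + sum_i phi_i X_{t+1-i}.
Substitute known values:
  E[X_{t+1} | ...] = (0.774) * (8)
                   = 6.1920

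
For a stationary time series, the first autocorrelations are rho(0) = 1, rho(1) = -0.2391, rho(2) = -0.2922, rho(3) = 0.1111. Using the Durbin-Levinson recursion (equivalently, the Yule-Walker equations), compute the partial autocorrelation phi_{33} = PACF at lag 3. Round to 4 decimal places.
\phi_{33} = -0.0901

The PACF at lag k is phi_{kk}, the last component of the solution
to the Yule-Walker system G_k phi = r_k where
  (G_k)_{ij} = rho(|i - j|), (r_k)_i = rho(i), i,j = 1..k.
Equivalently, Durbin-Levinson gives phi_{kk} iteratively:
  phi_{11} = rho(1)
  phi_{kk} = [rho(k) - sum_{j=1..k-1} phi_{k-1,j} rho(k-j)]
            / [1 - sum_{j=1..k-1} phi_{k-1,j} rho(j)],
  phi_{k,j} = phi_{k-1,j} - phi_{kk} phi_{k-1,k-j},  j = 1..k-1.
Step k = 1:
  phi_11 = rho(1) = -0.2391.
Step k = 2:
  phi_22 = [rho(2) - phi_11 rho(1)] / [1 - phi_11 rho(1)] = [-0.2922 - (-0.2391)(-0.2391)] / [1 - (-0.2391)(-0.2391)]
         = -0.34936881 / 0.94283119 = -0.370553.
  Update: phi_21 = phi_11 - phi_22 phi_11 = -0.2391 - (-0.370553)(-0.2391) = -0.327699.
Step k = 3:
  phi_33 = [rho(3) - phi_21 rho(2) - phi_22 rho(1)] / [1 - phi_21 rho(1) - phi_22 rho(2)]
    numerator   = 0.1111 - (-0.327699)(-0.2922) - (-0.370553)(-0.2391) = -0.0732529
    denominator = 1 - (-0.327699)(-0.2391) - (-0.370553)(-0.2922) = 0.81337157
  phi_33 = -0.0732529 / 0.81337157 = -0.0901.
Therefore phi_{33} = -0.0901.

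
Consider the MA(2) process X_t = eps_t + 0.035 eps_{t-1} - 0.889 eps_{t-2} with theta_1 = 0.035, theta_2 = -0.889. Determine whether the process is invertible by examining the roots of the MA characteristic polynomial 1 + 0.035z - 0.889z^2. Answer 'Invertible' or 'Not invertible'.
\text{Invertible}

The MA(q) characteristic polynomial is P(z) = 1 + 0.035z - 0.889z^2.
Invertibility requires all roots to lie outside the unit circle, i.e. |z| > 1 for every root.
Set 1 + (0.035) z + (-0.889) z^2 = 0, i.e. a z^2 + b z + c = 0 with a = -0.889, b = 0.035, c = 1.
Discriminant D = b^2 - 4ac = (0.035)^2 - 4*(-0.889)*1 = 0.001225 - (-3.556) = 3.557225.
D >= 0, so the roots are real: z = (-b +/- sqrt(D)) / (2a) = (-0.035 +/- 1.886061) / (-1.778).
  z_1 = (-0.035 + 1.886061) / (-1.778) = -1.0411,   |z_1| = 1.0411.
  z_2 = (-0.035 - 1.886061) / (-1.778) = 1.0805,   |z_2| = 1.0805.
Moduli of all roots: 1.0411, 1.0805.
All moduli strictly greater than 1? Yes.
Verdict: Invertible.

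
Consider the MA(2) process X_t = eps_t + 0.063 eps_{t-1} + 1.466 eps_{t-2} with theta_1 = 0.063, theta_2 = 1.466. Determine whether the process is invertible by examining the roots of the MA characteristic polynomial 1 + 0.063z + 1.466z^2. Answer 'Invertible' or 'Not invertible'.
\text{Not invertible}

The MA(q) characteristic polynomial is P(z) = 1 + 0.063z + 1.466z^2.
Invertibility requires all roots to lie outside the unit circle, i.e. |z| > 1 for every root.
Set 1 + (0.063) z + (1.466) z^2 = 0, i.e. a z^2 + b z + c = 0 with a = 1.466, b = 0.063, c = 1.
Discriminant D = b^2 - 4ac = (0.063)^2 - 4*(1.466)*1 = 0.003969 - (5.864) = -5.860031.
D < 0, so the roots are the complex-conjugate pair z = (-b +/- i sqrt(-D)) / (2a) = -0.0215 +/- 0.8256i.
For a conjugate pair |z|^2 = z * conj(z) = (product of roots) = c/a = 1/(1.466) = 0.682128, so |z| = sqrt(0.682128) = 0.8259 for both roots.
Moduli of all roots: 0.8259, 0.8259.
All moduli strictly greater than 1? No.
Verdict: Not invertible.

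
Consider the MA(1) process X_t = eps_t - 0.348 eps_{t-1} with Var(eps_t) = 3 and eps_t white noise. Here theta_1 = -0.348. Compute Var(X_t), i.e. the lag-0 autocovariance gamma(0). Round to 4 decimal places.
\gamma(0) = 3.3633

For an MA(q) process X_t = eps_t + sum_i theta_i eps_{t-i} with
Var(eps_t) = sigma^2, the variance is
  gamma(0) = sigma^2 * (1 + sum_i theta_i^2).
  sum_i theta_i^2 = (-0.348)^2 = 0.121104.
  gamma(0) = 3 * (1 + 0.121104) = 3 * 1.121104 = 3.363312, which rounds to 3.3633.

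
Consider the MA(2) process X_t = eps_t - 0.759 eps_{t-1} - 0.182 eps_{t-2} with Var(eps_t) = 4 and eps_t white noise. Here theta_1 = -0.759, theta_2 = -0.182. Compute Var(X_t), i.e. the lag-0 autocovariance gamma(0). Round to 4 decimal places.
\gamma(0) = 6.4368

For an MA(q) process X_t = eps_t + sum_i theta_i eps_{t-i} with
Var(eps_t) = sigma^2, the variance is
  gamma(0) = sigma^2 * (1 + sum_i theta_i^2).
  sum_i theta_i^2 = (-0.759)^2 + (-0.182)^2 = 0.576081 + 0.033124 = 0.609205.
  gamma(0) = 4 * (1 + 0.609205) = 4 * 1.609205 = 6.43682, which rounds to 6.4368.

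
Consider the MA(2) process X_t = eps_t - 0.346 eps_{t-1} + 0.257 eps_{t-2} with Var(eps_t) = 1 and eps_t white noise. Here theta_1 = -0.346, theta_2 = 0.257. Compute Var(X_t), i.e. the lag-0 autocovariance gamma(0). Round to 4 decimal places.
\gamma(0) = 1.1858

For an MA(q) process X_t = eps_t + sum_i theta_i eps_{t-i} with
Var(eps_t) = sigma^2, the variance is
  gamma(0) = sigma^2 * (1 + sum_i theta_i^2).
  sum_i theta_i^2 = (-0.346)^2 + (0.257)^2 = 0.119716 + 0.066049 = 0.185765.
  gamma(0) = 1 * (1 + 0.185765) = 1 * 1.185765 = 1.185765, which rounds to 1.1858.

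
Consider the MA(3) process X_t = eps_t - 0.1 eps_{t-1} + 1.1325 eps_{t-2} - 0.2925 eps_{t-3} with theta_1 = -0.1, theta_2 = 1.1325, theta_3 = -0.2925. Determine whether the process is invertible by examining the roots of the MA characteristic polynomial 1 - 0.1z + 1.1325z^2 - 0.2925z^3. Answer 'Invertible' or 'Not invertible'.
\text{Not invertible}

The MA(q) characteristic polynomial is P(z) = 1 - 0.1z + 1.1325z^2 - 0.2925z^3.
Invertibility requires all roots to lie outside the unit circle, i.e. |z| > 1 for every root.
Degree 3: look for a simple real root z0 first, then factor out (1 - z/z0) and solve the remaining quadratic.
Testing z0 = 4: P(4) = 1 + (-0.1)(4) + (1.1325)(4)^2 + (-0.2925)(4)^3
  = 1 + (-0.4) + (18.12) + (-18.72) = 0.  So z_0 = 4 is a root, |z_0| = 4.
Divide out the factor (1 - 0.25 z) = (1 - z/z0) (since 1/z0 = 0.25):
  P(z) = (1 - 0.25 z)(1 + (0.15) z + (1.17) z^2)
  [check: z-coef 0.15 - (0.25) = -0.1; z^2-coef 1.17 - (0.25)(0.15) = 1.1325; z^3-coef -(0.25)(1.17) = -0.2925.]
Remaining roots from the quadratic factor 1 + (0.15) z + (1.17) z^2:
  Set 1 + (0.15) z + (1.17) z^2 = 0, i.e. a z^2 + b z + c = 0 with a = 1.17, b = 0.15, c = 1.
  Discriminant D = b^2 - 4ac = (0.15)^2 - 4*(1.17)*1 = 0.0225 - (4.68) = -4.6575.
  D < 0, so the roots are the complex-conjugate pair z = (-b +/- i sqrt(-D)) / (2a) = -0.0641 +/- 0.9223i.
  For a conjugate pair |z|^2 = z * conj(z) = (product of roots) = c/a = 1/(1.17) = 0.854701, so |z| = sqrt(0.854701) = 0.9245 for both roots.
Moduli of all roots: 4.0000, 0.9245, 0.9245.
All moduli strictly greater than 1? No.
Verdict: Not invertible.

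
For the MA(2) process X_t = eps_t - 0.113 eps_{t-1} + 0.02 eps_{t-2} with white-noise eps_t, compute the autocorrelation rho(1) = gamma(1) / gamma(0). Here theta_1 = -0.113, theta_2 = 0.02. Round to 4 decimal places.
\rho(1) = -0.1138

For an MA(q) process with theta_0 = 1, the autocovariance is
  gamma(k) = sigma^2 * sum_{i=0..q-k} theta_i * theta_{i+k},
and rho(k) = gamma(k) / gamma(0). Sigma^2 cancels.
  numerator   = (1)*(-0.113) + (-0.113)*(0.02) = -0.11526.
  denominator = (1)^2 + (-0.113)^2 + (0.02)^2 = 1.013169.
  rho(1) = -0.11526 / 1.013169 = -0.1138.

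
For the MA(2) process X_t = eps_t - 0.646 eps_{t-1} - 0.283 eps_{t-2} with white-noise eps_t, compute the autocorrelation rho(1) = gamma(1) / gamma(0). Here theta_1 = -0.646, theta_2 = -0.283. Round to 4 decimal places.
\rho(1) = -0.3093

For an MA(q) process with theta_0 = 1, the autocovariance is
  gamma(k) = sigma^2 * sum_{i=0..q-k} theta_i * theta_{i+k},
and rho(k) = gamma(k) / gamma(0). Sigma^2 cancels.
  numerator   = (1)*(-0.646) + (-0.646)*(-0.283) = -0.463182.
  denominator = (1)^2 + (-0.646)^2 + (-0.283)^2 = 1.497405.
  rho(1) = -0.463182 / 1.497405 = -0.3093.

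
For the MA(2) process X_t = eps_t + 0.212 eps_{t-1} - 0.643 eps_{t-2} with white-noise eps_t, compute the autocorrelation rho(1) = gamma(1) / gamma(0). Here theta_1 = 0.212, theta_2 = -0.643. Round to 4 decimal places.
\rho(1) = 0.0519

For an MA(q) process with theta_0 = 1, the autocovariance is
  gamma(k) = sigma^2 * sum_{i=0..q-k} theta_i * theta_{i+k},
and rho(k) = gamma(k) / gamma(0). Sigma^2 cancels.
  numerator   = (1)*(0.212) + (0.212)*(-0.643) = 0.075684.
  denominator = (1)^2 + (0.212)^2 + (-0.643)^2 = 1.458393.
  rho(1) = 0.075684 / 1.458393 = 0.0519.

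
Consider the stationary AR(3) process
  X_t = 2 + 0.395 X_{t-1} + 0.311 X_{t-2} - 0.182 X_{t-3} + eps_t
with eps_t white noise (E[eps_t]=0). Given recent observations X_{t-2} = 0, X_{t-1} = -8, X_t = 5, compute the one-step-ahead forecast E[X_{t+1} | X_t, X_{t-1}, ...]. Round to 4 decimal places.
E[X_{t+1} \mid \mathcal F_t] = 1.4870

For an AR(p) model X_t = c + sum_i phi_i X_{t-i} + eps_t, the
one-step-ahead conditional mean is
  E[X_{t+1} | X_t, ...] = c + sum_i phi_i X_{t+1-i}.
Substitute known values:
  E[X_{t+1} | ...] = 2 + (0.395) * (5) + (0.311) * (-8) + (-0.182) * (0)
                   = 1.4870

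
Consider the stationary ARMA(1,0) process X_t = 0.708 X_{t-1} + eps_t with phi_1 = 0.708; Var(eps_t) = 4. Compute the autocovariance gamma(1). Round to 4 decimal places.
\gamma(1) = 5.6784

Multiply the model equation by X_{t-k} and take expectations. With theta_0 = psi_0 = 1 and psi_j the MA(infinity) weights, this gives
  gamma(k) - sum_i phi_i gamma(k-i) = c_k,
  c_k = sigma^2 * sum_{j=k..q} theta_j psi_{j-k}   (c_k = 0 for k > q),
using gamma(-m) = gamma(m).
Pure AR (q = 0): c_0 = sigma^2 = 4, c_k = 0 for k >= 1.
Equations for k = 0 and k = 1 (AR order 1):
  gamma(0) = phi_1 gamma(1) + c_0
  gamma(1) = phi_1 gamma(0) + c_1
Substituting the second into the first: gamma(0) (1 - phi_1^2) = c_0 + phi_1 c_1, so
  gamma(0) = c_0 / (1 - phi_1^2) = 4 / (1 - (0.708)^2) = 4 / 0.498736 = 8.020275.
  gamma(1) = phi_1 gamma(0) = (0.708)(8.020275) = 5.678355.
Therefore gamma(1) = 5.6784 (to 4 decimal places).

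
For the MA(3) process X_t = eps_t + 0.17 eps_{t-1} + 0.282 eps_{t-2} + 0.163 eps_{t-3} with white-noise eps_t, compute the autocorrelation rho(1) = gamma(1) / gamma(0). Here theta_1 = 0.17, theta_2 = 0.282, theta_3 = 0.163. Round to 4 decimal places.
\rho(1) = 0.2325

For an MA(q) process with theta_0 = 1, the autocovariance is
  gamma(k) = sigma^2 * sum_{i=0..q-k} theta_i * theta_{i+k},
and rho(k) = gamma(k) / gamma(0). Sigma^2 cancels.
  numerator   = (1)*(0.17) + (0.17)*(0.282) + (0.282)*(0.163) = 0.263906.
  denominator = (1)^2 + (0.17)^2 + (0.282)^2 + (0.163)^2 = 1.134993.
  rho(1) = 0.263906 / 1.134993 = 0.2325.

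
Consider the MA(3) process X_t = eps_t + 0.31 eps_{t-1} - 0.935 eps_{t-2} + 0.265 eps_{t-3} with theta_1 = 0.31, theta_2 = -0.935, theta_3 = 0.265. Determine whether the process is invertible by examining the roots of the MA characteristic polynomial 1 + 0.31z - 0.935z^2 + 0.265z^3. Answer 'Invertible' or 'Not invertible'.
\text{Not invertible}

The MA(q) characteristic polynomial is P(z) = 1 + 0.31z - 0.935z^2 + 0.265z^3.
Invertibility requires all roots to lie outside the unit circle, i.e. |z| > 1 for every root.
Degree 3: look for a simple real root z0 first, then factor out (1 - z/z0) and solve the remaining quadratic.
Testing z0 = 2: P(2) = 1 + (0.31)(2) + (-0.935)(2)^2 + (0.265)(2)^3
  = 1 + (0.62) + (-3.74) + (2.12) = 0.  So z_0 = 2 is a root, |z_0| = 2.
Divide out the factor (1 - 0.5 z) = (1 - z/z0) (since 1/z0 = 0.5):
  P(z) = (1 - 0.5 z)(1 + (0.81) z + (-0.53) z^2)
  [check: z-coef 0.81 - (0.5) = 0.31; z^2-coef -0.53 - (0.5)(0.81) = -0.935; z^3-coef -(0.5)(-0.53) = 0.265.]
Remaining roots from the quadratic factor 1 + (0.81) z + (-0.53) z^2:
  Set 1 + (0.81) z + (-0.53) z^2 = 0, i.e. a z^2 + b z + c = 0 with a = -0.53, b = 0.81, c = 1.
  Discriminant D = b^2 - 4ac = (0.81)^2 - 4*(-0.53)*1 = 0.6561 - (-2.12) = 2.7761.
  D >= 0, so the roots are real: z = (-b +/- sqrt(D)) / (2a) = (-0.81 +/- 1.666163) / (-1.06).
    z_1 = (-0.81 + 1.666163) / (-1.06) = -0.8077,   |z_1| = 0.8077.
    z_2 = (-0.81 - 1.666163) / (-1.06) = 2.336,   |z_2| = 2.336.
Moduli of all roots: 2.0000, 0.8077, 2.3360.
All moduli strictly greater than 1? No.
Verdict: Not invertible.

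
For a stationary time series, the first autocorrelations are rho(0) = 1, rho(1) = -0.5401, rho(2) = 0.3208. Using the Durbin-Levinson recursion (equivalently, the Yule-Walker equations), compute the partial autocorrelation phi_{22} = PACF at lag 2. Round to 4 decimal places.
\phi_{22} = 0.0411

The PACF at lag k is phi_{kk}, the last component of the solution
to the Yule-Walker system G_k phi = r_k where
  (G_k)_{ij} = rho(|i - j|), (r_k)_i = rho(i), i,j = 1..k.
Equivalently, Durbin-Levinson gives phi_{kk} iteratively:
  phi_{11} = rho(1)
  phi_{kk} = [rho(k) - sum_{j=1..k-1} phi_{k-1,j} rho(k-j)]
            / [1 - sum_{j=1..k-1} phi_{k-1,j} rho(j)],
  phi_{k,j} = phi_{k-1,j} - phi_{kk} phi_{k-1,k-j},  j = 1..k-1.
Step k = 1:
  phi_11 = rho(1) = -0.5401.
Step k = 2:
  phi_22 = [rho(2) - phi_11 rho(1)] / [1 - phi_11 rho(1)] = [0.3208 - (-0.5401)(-0.5401)] / [1 - (-0.5401)(-0.5401)]
         = 0.02909199 / 0.70829199 = 0.0411.
Therefore phi_{22} = 0.0411.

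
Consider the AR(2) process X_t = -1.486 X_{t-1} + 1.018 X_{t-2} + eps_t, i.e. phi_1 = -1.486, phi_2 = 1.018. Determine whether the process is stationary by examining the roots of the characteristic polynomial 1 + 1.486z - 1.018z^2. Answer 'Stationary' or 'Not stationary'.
\text{Not stationary}

The AR(p) characteristic polynomial is P(z) = 1 + 1.486z - 1.018z^2.
Stationarity requires all roots to lie outside the unit circle, i.e. |z| > 1 for every root.
Set 1 + (1.486) z + (-1.018) z^2 = 0, i.e. a z^2 + b z + c = 0 with a = -1.018, b = 1.486, c = 1.
Discriminant D = b^2 - 4ac = (1.486)^2 - 4*(-1.018)*1 = 2.208196 - (-4.072) = 6.280196.
D >= 0, so the roots are real: z = (-b +/- sqrt(D)) / (2a) = (-1.486 +/- 2.506032) / (-2.036).
  z_1 = (-1.486 + 2.506032) / (-2.036) = -0.501,   |z_1| = 0.501.
  z_2 = (-1.486 - 2.506032) / (-2.036) = 1.9607,   |z_2| = 1.9607.
Moduli of all roots: 0.5010, 1.9607.
All moduli strictly greater than 1? No.
Verdict: Not stationary.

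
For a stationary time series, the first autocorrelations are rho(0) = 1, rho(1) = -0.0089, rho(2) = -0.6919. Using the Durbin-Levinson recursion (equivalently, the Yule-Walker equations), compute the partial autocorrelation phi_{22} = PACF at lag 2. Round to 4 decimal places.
\phi_{22} = -0.6920

The PACF at lag k is phi_{kk}, the last component of the solution
to the Yule-Walker system G_k phi = r_k where
  (G_k)_{ij} = rho(|i - j|), (r_k)_i = rho(i), i,j = 1..k.
Equivalently, Durbin-Levinson gives phi_{kk} iteratively:
  phi_{11} = rho(1)
  phi_{kk} = [rho(k) - sum_{j=1..k-1} phi_{k-1,j} rho(k-j)]
            / [1 - sum_{j=1..k-1} phi_{k-1,j} rho(j)],
  phi_{k,j} = phi_{k-1,j} - phi_{kk} phi_{k-1,k-j},  j = 1..k-1.
Step k = 1:
  phi_11 = rho(1) = -0.0089.
Step k = 2:
  phi_22 = [rho(2) - phi_11 rho(1)] / [1 - phi_11 rho(1)] = [-0.6919 - (-0.0089)(-0.0089)] / [1 - (-0.0089)(-0.0089)]
         = -0.69197921 / 0.99992079 = -0.692.
Therefore phi_{22} = -0.6920.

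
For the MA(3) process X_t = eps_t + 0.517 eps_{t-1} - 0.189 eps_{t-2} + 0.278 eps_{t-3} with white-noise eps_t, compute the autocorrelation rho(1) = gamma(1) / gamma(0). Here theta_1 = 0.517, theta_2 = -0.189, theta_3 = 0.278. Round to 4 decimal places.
\rho(1) = 0.2657

For an MA(q) process with theta_0 = 1, the autocovariance is
  gamma(k) = sigma^2 * sum_{i=0..q-k} theta_i * theta_{i+k},
and rho(k) = gamma(k) / gamma(0). Sigma^2 cancels.
  numerator   = (1)*(0.517) + (0.517)*(-0.189) + (-0.189)*(0.278) = 0.366745.
  denominator = (1)^2 + (0.517)^2 + (-0.189)^2 + (0.278)^2 = 1.380294.
  rho(1) = 0.366745 / 1.380294 = 0.2657.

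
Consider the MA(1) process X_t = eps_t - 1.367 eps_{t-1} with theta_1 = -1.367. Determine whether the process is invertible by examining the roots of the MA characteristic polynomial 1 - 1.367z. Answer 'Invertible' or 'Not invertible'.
\text{Not invertible}

The MA(q) characteristic polynomial is P(z) = 1 - 1.367z.
Invertibility requires all roots to lie outside the unit circle, i.e. |z| > 1 for every root.
This is linear in z: 1 + (-1.367) z = 0  =>  z = -1/(-1.367) = 0.731529,  |z| = 0.731529.
Moduli of all roots: 0.7315.
All moduli strictly greater than 1? No.
Verdict: Not invertible.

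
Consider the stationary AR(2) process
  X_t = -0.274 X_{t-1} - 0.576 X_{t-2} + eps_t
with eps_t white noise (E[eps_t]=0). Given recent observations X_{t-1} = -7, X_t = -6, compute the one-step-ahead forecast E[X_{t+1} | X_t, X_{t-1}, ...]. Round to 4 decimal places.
E[X_{t+1} \mid \mathcal F_t] = 5.6760

For an AR(p) model X_t = c + sum_i phi_i X_{t-i} + eps_t, the
one-step-ahead conditional mean is
  E[X_{t+1} | X_t, ...] = c + sum_i phi_i X_{t+1-i}.
Substitute known values:
  E[X_{t+1} | ...] = (-0.274) * (-6) + (-0.576) * (-7)
                   = 5.6760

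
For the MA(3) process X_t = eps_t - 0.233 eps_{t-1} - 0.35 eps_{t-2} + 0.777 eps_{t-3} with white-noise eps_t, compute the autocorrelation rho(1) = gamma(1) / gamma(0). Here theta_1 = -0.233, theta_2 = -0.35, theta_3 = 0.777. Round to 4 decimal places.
\rho(1) = -0.2378

For an MA(q) process with theta_0 = 1, the autocovariance is
  gamma(k) = sigma^2 * sum_{i=0..q-k} theta_i * theta_{i+k},
and rho(k) = gamma(k) / gamma(0). Sigma^2 cancels.
  numerator   = (1)*(-0.233) + (-0.233)*(-0.35) + (-0.35)*(0.777) = -0.4234.
  denominator = (1)^2 + (-0.233)^2 + (-0.35)^2 + (0.777)^2 = 1.780518.
  rho(1) = -0.4234 / 1.780518 = -0.2378.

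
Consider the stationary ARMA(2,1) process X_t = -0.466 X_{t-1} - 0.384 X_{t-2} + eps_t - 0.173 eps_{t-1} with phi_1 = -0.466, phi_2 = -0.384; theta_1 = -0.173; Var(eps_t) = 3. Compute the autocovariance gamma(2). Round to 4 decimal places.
\gamma(2) = -0.8585

Multiply the model equation by X_{t-k} and take expectations. With theta_0 = psi_0 = 1 and psi_j the MA(infinity) weights, this gives
  gamma(k) - sum_i phi_i gamma(k-i) = c_k,
  c_k = sigma^2 * sum_{j=k..q} theta_j psi_{j-k}   (c_k = 0 for k > q),
using gamma(-m) = gamma(m).
psi-weights needed (psi_j = theta_j + sum_i phi_i psi_{j-i}):
  psi_1 = theta_1 + phi_1 = -0.173 + (-0.466) = -0.639
Right-hand sides:
  c_0 = sigma^2 (1 + theta_1 psi_1) = 3 * (1 + (-0.173)(-0.639)) = 3 * 1.110547 = 3.331641
  c_1 = sigma^2 theta_1 = 3 * (-0.173) = -0.519
  c_2 = 0
Equations for k = 0, 1, 2 (AR order 2, c_2 = 0):
  (E0) gamma(0) = phi_1 gamma(1) + phi_2 gamma(2) + c_0
  (E1) gamma(1) = phi_1 gamma(0) + phi_2 gamma(1) + c_1
  (E2) gamma(2) = phi_1 gamma(1) + phi_2 gamma(0)
From (E1): gamma(1) = A gamma(0) + B with
  A = phi_1 / (1 - phi_2) = -0.466 / 1.384 = -0.336705,   B = c_1 / (1 - phi_2) = -0.519 / 1.384 = -0.375.
Insert (E2) into (E0): gamma(0) (1 - phi_2^2) = phi_1 (1 + phi_2) gamma(1) + c_0.
  phi_1 (1 + phi_2) = (-0.466)(0.616) = -0.287056,   1 - phi_2^2 = 0.852544.
Replace gamma(1) by A gamma(0) + B and collect gamma(0):
  gamma(0) [0.852544 - (-0.287056)(-0.336705)] = (-0.287056)(-0.375) + 3.331641
  gamma(0) * 0.755891 = 3.439287
  gamma(0) = 3.439287 / 0.755891 = 4.549979.
  gamma(1) = A gamma(0) + B = (-0.336705)(4.549979) + (-0.375) = -1.907002.
  gamma(2) = phi_1 gamma(1) + phi_2 gamma(0) = (-0.466)(-1.907002) + (-0.384)(4.549979) = -0.858529.
Therefore gamma(2) = -0.8585 (to 4 decimal places).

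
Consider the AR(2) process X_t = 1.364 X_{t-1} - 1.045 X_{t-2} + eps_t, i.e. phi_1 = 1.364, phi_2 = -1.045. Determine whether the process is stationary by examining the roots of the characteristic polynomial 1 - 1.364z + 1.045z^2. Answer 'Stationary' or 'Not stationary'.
\text{Not stationary}

The AR(p) characteristic polynomial is P(z) = 1 - 1.364z + 1.045z^2.
Stationarity requires all roots to lie outside the unit circle, i.e. |z| > 1 for every root.
Set 1 + (-1.364) z + (1.045) z^2 = 0, i.e. a z^2 + b z + c = 0 with a = 1.045, b = -1.364, c = 1.
Discriminant D = b^2 - 4ac = (-1.364)^2 - 4*(1.045)*1 = 1.860496 - (4.18) = -2.319504.
D < 0, so the roots are the complex-conjugate pair z = (-b +/- i sqrt(-D)) / (2a) = 0.6526 +/- 0.7287i.
For a conjugate pair |z|^2 = z * conj(z) = (product of roots) = c/a = 1/(1.045) = 0.956938, so |z| = sqrt(0.956938) = 0.9782 for both roots.
Moduli of all roots: 0.9782, 0.9782.
All moduli strictly greater than 1? No.
Verdict: Not stationary.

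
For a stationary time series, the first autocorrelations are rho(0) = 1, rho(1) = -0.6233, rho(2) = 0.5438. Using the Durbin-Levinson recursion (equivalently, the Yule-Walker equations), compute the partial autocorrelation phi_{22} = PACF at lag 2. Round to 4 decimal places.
\phi_{22} = 0.2540

The PACF at lag k is phi_{kk}, the last component of the solution
to the Yule-Walker system G_k phi = r_k where
  (G_k)_{ij} = rho(|i - j|), (r_k)_i = rho(i), i,j = 1..k.
Equivalently, Durbin-Levinson gives phi_{kk} iteratively:
  phi_{11} = rho(1)
  phi_{kk} = [rho(k) - sum_{j=1..k-1} phi_{k-1,j} rho(k-j)]
            / [1 - sum_{j=1..k-1} phi_{k-1,j} rho(j)],
  phi_{k,j} = phi_{k-1,j} - phi_{kk} phi_{k-1,k-j},  j = 1..k-1.
Step k = 1:
  phi_11 = rho(1) = -0.6233.
Step k = 2:
  phi_22 = [rho(2) - phi_11 rho(1)] / [1 - phi_11 rho(1)] = [0.5438 - (-0.6233)(-0.6233)] / [1 - (-0.6233)(-0.6233)]
         = 0.15529711 / 0.61149711 = 0.254.
Therefore phi_{22} = 0.2540.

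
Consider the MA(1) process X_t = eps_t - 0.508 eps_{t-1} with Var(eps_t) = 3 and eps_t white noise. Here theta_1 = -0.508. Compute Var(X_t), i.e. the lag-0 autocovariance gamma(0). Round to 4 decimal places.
\gamma(0) = 3.7742

For an MA(q) process X_t = eps_t + sum_i theta_i eps_{t-i} with
Var(eps_t) = sigma^2, the variance is
  gamma(0) = sigma^2 * (1 + sum_i theta_i^2).
  sum_i theta_i^2 = (-0.508)^2 = 0.258064.
  gamma(0) = 3 * (1 + 0.258064) = 3 * 1.258064 = 3.774192, which rounds to 3.7742.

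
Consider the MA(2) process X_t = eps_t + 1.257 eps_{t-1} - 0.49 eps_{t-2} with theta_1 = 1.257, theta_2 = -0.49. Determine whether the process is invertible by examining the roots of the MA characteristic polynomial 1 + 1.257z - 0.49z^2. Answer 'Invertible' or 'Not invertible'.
\text{Not invertible}

The MA(q) characteristic polynomial is P(z) = 1 + 1.257z - 0.49z^2.
Invertibility requires all roots to lie outside the unit circle, i.e. |z| > 1 for every root.
Set 1 + (1.257) z + (-0.49) z^2 = 0, i.e. a z^2 + b z + c = 0 with a = -0.49, b = 1.257, c = 1.
Discriminant D = b^2 - 4ac = (1.257)^2 - 4*(-0.49)*1 = 1.580049 - (-1.96) = 3.540049.
D >= 0, so the roots are real: z = (-b +/- sqrt(D)) / (2a) = (-1.257 +/- 1.881502) / (-0.98).
  z_1 = (-1.257 + 1.881502) / (-0.98) = -0.6372,   |z_1| = 0.6372.
  z_2 = (-1.257 - 1.881502) / (-0.98) = 3.2026,   |z_2| = 3.2026.
Moduli of all roots: 0.6372, 3.2026.
All moduli strictly greater than 1? No.
Verdict: Not invertible.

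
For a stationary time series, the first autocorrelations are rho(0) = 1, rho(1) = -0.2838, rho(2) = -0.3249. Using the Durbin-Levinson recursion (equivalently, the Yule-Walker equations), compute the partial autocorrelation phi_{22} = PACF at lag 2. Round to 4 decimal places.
\phi_{22} = -0.4410

The PACF at lag k is phi_{kk}, the last component of the solution
to the Yule-Walker system G_k phi = r_k where
  (G_k)_{ij} = rho(|i - j|), (r_k)_i = rho(i), i,j = 1..k.
Equivalently, Durbin-Levinson gives phi_{kk} iteratively:
  phi_{11} = rho(1)
  phi_{kk} = [rho(k) - sum_{j=1..k-1} phi_{k-1,j} rho(k-j)]
            / [1 - sum_{j=1..k-1} phi_{k-1,j} rho(j)],
  phi_{k,j} = phi_{k-1,j} - phi_{kk} phi_{k-1,k-j},  j = 1..k-1.
Step k = 1:
  phi_11 = rho(1) = -0.2838.
Step k = 2:
  phi_22 = [rho(2) - phi_11 rho(1)] / [1 - phi_11 rho(1)] = [-0.3249 - (-0.2838)(-0.2838)] / [1 - (-0.2838)(-0.2838)]
         = -0.40544244 / 0.91945756 = -0.441.
Therefore phi_{22} = -0.4410.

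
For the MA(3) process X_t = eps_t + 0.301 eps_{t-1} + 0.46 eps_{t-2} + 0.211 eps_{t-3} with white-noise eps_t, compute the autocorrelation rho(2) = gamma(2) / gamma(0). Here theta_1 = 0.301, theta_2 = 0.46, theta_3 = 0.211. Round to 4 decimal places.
\rho(2) = 0.3887

For an MA(q) process with theta_0 = 1, the autocovariance is
  gamma(k) = sigma^2 * sum_{i=0..q-k} theta_i * theta_{i+k},
and rho(k) = gamma(k) / gamma(0). Sigma^2 cancels.
  numerator   = (1)*(0.46) + (0.301)*(0.211) = 0.523511.
  denominator = (1)^2 + (0.301)^2 + (0.46)^2 + (0.211)^2 = 1.346722.
  rho(2) = 0.523511 / 1.346722 = 0.3887.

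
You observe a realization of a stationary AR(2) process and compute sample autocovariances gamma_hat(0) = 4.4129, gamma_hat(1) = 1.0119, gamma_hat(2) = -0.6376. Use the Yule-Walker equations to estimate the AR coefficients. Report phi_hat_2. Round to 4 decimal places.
\hat\phi_{2} = -0.2080

The Yule-Walker equations for an AR(p) process read, in matrix form,
  Gamma_p phi = r_p,   with   (Gamma_p)_{ij} = gamma(|i - j|),
                       (r_p)_i = gamma(i),   i,j = 1..p.
Substitute the sample gammas (Toeplitz matrix and right-hand side of size 2):
  Gamma_p = [[4.4129, 1.0119], [1.0119, 4.4129]]
  r_p     = [1.0119, -0.6376]
Written out:
  4.4129 phi_1 + 1.0119 phi_2 = 1.0119
  1.0119 phi_1 + 4.4129 phi_2 = -0.6376
Solve by Cramer's rule:
  det = gamma(0)^2 - gamma(1)^2 = (4.4129)^2 - (1.0119)^2 = 19.47368641 - 1.02394161 = 18.4497448
  phi_hat_1 = [gamma(1) gamma(0) - gamma(1) gamma(2)] / det = [(1.0119)(4.4129) - (1.0119)(-0.6376)] / 18.4497448 = 5.11060095 / 18.4497448 = 0.277
  phi_hat_2 = [gamma(0) gamma(2) - gamma(1)^2] / det = [(4.4129)(-0.6376) - (1.0119)^2] / 18.4497448 = -3.83760665 / 18.4497448 = -0.208
So phi_hat = [0.2770, -0.2080].
Therefore phi_hat_2 = -0.2080.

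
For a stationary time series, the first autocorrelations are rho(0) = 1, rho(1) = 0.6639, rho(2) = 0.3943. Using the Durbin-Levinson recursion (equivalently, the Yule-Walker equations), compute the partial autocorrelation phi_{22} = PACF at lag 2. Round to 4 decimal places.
\phi_{22} = -0.0831

The PACF at lag k is phi_{kk}, the last component of the solution
to the Yule-Walker system G_k phi = r_k where
  (G_k)_{ij} = rho(|i - j|), (r_k)_i = rho(i), i,j = 1..k.
Equivalently, Durbin-Levinson gives phi_{kk} iteratively:
  phi_{11} = rho(1)
  phi_{kk} = [rho(k) - sum_{j=1..k-1} phi_{k-1,j} rho(k-j)]
            / [1 - sum_{j=1..k-1} phi_{k-1,j} rho(j)],
  phi_{k,j} = phi_{k-1,j} - phi_{kk} phi_{k-1,k-j},  j = 1..k-1.
Step k = 1:
  phi_11 = rho(1) = 0.6639.
Step k = 2:
  phi_22 = [rho(2) - phi_11 rho(1)] / [1 - phi_11 rho(1)] = [0.3943 - (0.6639)(0.6639)] / [1 - (0.6639)(0.6639)]
         = -0.04646321 / 0.55923679 = -0.0831.
Therefore phi_{22} = -0.0831.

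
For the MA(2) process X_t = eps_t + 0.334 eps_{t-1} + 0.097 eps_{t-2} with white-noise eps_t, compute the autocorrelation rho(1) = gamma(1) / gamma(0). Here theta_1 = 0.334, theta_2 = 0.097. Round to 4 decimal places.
\rho(1) = 0.3269

For an MA(q) process with theta_0 = 1, the autocovariance is
  gamma(k) = sigma^2 * sum_{i=0..q-k} theta_i * theta_{i+k},
and rho(k) = gamma(k) / gamma(0). Sigma^2 cancels.
  numerator   = (1)*(0.334) + (0.334)*(0.097) = 0.366398.
  denominator = (1)^2 + (0.334)^2 + (0.097)^2 = 1.120965.
  rho(1) = 0.366398 / 1.120965 = 0.3269.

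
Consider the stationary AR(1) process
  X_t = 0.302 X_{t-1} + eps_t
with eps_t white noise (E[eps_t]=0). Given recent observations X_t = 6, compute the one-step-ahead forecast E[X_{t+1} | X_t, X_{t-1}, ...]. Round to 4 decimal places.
E[X_{t+1} \mid \mathcal F_t] = 1.8120

For an AR(p) model X_t = c + sum_i phi_i X_{t-i} + eps_t, the
one-step-ahead conditional mean is
  E[X_{t+1} | X_t, ...] = c + sum_i phi_i X_{t+1-i}.
Substitute known values:
  E[X_{t+1} | ...] = (0.302) * (6)
                   = 1.8120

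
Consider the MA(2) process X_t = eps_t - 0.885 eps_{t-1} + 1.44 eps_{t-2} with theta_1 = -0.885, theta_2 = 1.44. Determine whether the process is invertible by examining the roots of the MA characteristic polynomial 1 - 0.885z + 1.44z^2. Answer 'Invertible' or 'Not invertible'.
\text{Not invertible}

The MA(q) characteristic polynomial is P(z) = 1 - 0.885z + 1.44z^2.
Invertibility requires all roots to lie outside the unit circle, i.e. |z| > 1 for every root.
Set 1 + (-0.885) z + (1.44) z^2 = 0, i.e. a z^2 + b z + c = 0 with a = 1.44, b = -0.885, c = 1.
Discriminant D = b^2 - 4ac = (-0.885)^2 - 4*(1.44)*1 = 0.783225 - (5.76) = -4.976775.
D < 0, so the roots are the complex-conjugate pair z = (-b +/- i sqrt(-D)) / (2a) = 0.3073 +/- 0.7746i.
For a conjugate pair |z|^2 = z * conj(z) = (product of roots) = c/a = 1/(1.44) = 0.694444, so |z| = sqrt(0.694444) = 0.8333 for both roots.
Moduli of all roots: 0.8333, 0.8333.
All moduli strictly greater than 1? No.
Verdict: Not invertible.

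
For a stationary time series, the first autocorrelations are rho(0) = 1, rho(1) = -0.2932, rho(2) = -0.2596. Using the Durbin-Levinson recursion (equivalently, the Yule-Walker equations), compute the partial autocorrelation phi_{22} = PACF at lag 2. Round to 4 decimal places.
\phi_{22} = -0.3781

The PACF at lag k is phi_{kk}, the last component of the solution
to the Yule-Walker system G_k phi = r_k where
  (G_k)_{ij} = rho(|i - j|), (r_k)_i = rho(i), i,j = 1..k.
Equivalently, Durbin-Levinson gives phi_{kk} iteratively:
  phi_{11} = rho(1)
  phi_{kk} = [rho(k) - sum_{j=1..k-1} phi_{k-1,j} rho(k-j)]
            / [1 - sum_{j=1..k-1} phi_{k-1,j} rho(j)],
  phi_{k,j} = phi_{k-1,j} - phi_{kk} phi_{k-1,k-j},  j = 1..k-1.
Step k = 1:
  phi_11 = rho(1) = -0.2932.
Step k = 2:
  phi_22 = [rho(2) - phi_11 rho(1)] / [1 - phi_11 rho(1)] = [-0.2596 - (-0.2932)(-0.2932)] / [1 - (-0.2932)(-0.2932)]
         = -0.34556624 / 0.91403376 = -0.3781.
Therefore phi_{22} = -0.3781.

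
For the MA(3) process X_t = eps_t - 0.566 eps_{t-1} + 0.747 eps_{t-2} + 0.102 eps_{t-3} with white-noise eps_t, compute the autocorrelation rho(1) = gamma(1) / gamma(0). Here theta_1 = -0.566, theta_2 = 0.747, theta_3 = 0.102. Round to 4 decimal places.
\rho(1) = -0.4832

For an MA(q) process with theta_0 = 1, the autocovariance is
  gamma(k) = sigma^2 * sum_{i=0..q-k} theta_i * theta_{i+k},
and rho(k) = gamma(k) / gamma(0). Sigma^2 cancels.
  numerator   = (1)*(-0.566) + (-0.566)*(0.747) + (0.747)*(0.102) = -0.912608.
  denominator = (1)^2 + (-0.566)^2 + (0.747)^2 + (0.102)^2 = 1.888769.
  rho(1) = -0.912608 / 1.888769 = -0.4832.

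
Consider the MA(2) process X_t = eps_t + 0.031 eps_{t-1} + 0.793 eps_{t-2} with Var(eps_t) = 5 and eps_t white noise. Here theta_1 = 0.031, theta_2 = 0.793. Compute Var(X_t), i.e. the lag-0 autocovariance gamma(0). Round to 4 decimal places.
\gamma(0) = 8.1491

For an MA(q) process X_t = eps_t + sum_i theta_i eps_{t-i} with
Var(eps_t) = sigma^2, the variance is
  gamma(0) = sigma^2 * (1 + sum_i theta_i^2).
  sum_i theta_i^2 = (0.031)^2 + (0.793)^2 = 0.000961 + 0.628849 = 0.62981.
  gamma(0) = 5 * (1 + 0.62981) = 5 * 1.62981 = 8.14905, which rounds to 8.1491.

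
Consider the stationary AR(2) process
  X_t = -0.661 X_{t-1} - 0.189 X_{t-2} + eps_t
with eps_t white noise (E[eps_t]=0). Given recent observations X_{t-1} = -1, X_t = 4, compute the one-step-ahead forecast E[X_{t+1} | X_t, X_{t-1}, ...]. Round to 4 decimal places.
E[X_{t+1} \mid \mathcal F_t] = -2.4550

For an AR(p) model X_t = c + sum_i phi_i X_{t-i} + eps_t, the
one-step-ahead conditional mean is
  E[X_{t+1} | X_t, ...] = c + sum_i phi_i X_{t+1-i}.
Substitute known values:
  E[X_{t+1} | ...] = (-0.661) * (4) + (-0.189) * (-1)
                   = -2.4550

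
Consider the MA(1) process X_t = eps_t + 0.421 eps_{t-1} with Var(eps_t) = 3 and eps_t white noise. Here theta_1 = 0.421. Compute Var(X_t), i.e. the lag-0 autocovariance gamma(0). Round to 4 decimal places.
\gamma(0) = 3.5317

For an MA(q) process X_t = eps_t + sum_i theta_i eps_{t-i} with
Var(eps_t) = sigma^2, the variance is
  gamma(0) = sigma^2 * (1 + sum_i theta_i^2).
  sum_i theta_i^2 = (0.421)^2 = 0.177241.
  gamma(0) = 3 * (1 + 0.177241) = 3 * 1.177241 = 3.531723, which rounds to 3.5317.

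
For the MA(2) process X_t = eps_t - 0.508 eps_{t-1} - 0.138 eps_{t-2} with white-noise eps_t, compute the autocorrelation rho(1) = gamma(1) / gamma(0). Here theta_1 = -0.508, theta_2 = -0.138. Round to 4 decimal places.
\rho(1) = -0.3429

For an MA(q) process with theta_0 = 1, the autocovariance is
  gamma(k) = sigma^2 * sum_{i=0..q-k} theta_i * theta_{i+k},
and rho(k) = gamma(k) / gamma(0). Sigma^2 cancels.
  numerator   = (1)*(-0.508) + (-0.508)*(-0.138) = -0.437896.
  denominator = (1)^2 + (-0.508)^2 + (-0.138)^2 = 1.277108.
  rho(1) = -0.437896 / 1.277108 = -0.3429.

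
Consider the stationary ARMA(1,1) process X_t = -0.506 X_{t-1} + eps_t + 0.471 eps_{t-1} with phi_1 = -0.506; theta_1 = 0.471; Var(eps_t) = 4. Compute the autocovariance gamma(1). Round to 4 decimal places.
\gamma(1) = -0.1433

Multiply the model equation by X_{t-k} and take expectations. With theta_0 = psi_0 = 1 and psi_j the MA(infinity) weights, this gives
  gamma(k) - sum_i phi_i gamma(k-i) = c_k,
  c_k = sigma^2 * sum_{j=k..q} theta_j psi_{j-k}   (c_k = 0 for k > q),
using gamma(-m) = gamma(m).
psi-weights needed (psi_j = theta_j + sum_i phi_i psi_{j-i}):
  psi_1 = theta_1 + phi_1 = 0.471 + (-0.506) = -0.035
Right-hand sides:
  c_0 = sigma^2 (1 + theta_1 psi_1) = 4 * (1 + (0.471)(-0.035)) = 4 * 0.983515 = 3.93406
  c_1 = sigma^2 theta_1 = 4 * (0.471) = 1.884
  c_2 = 0
Equations for k = 0 and k = 1 (AR order 1):
  gamma(0) = phi_1 gamma(1) + c_0
  gamma(1) = phi_1 gamma(0) + c_1
Substituting the second into the first: gamma(0) (1 - phi_1^2) = c_0 + phi_1 c_1, so
  gamma(0) = (c_0 + phi_1 c_1) / (1 - phi_1^2) = (3.93406 + (-0.506)(1.884)) / (1 - (-0.506)^2) = 2.980756 / 0.743964 = 4.006586.
  gamma(1) = phi_1 gamma(0) + c_1 = (-0.506)(4.006586) + (1.884) = -0.143333.
Therefore gamma(1) = -0.1433 (to 4 decimal places).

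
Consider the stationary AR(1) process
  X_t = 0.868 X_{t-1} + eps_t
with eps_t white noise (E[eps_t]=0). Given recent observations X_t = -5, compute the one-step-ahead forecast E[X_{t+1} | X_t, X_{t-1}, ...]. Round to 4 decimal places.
E[X_{t+1} \mid \mathcal F_t] = -4.3400

For an AR(p) model X_t = c + sum_i phi_i X_{t-i} + eps_t, the
one-step-ahead conditional mean is
  E[X_{t+1} | X_t, ...] = c + sum_i phi_i X_{t+1-i}.
Substitute known values:
  E[X_{t+1} | ...] = (0.868) * (-5)
                   = -4.3400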